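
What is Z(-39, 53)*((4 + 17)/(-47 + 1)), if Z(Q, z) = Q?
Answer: 819/46 ≈ 17.804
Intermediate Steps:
Z(-39, 53)*((4 + 17)/(-47 + 1)) = -39*(4 + 17)/(-47 + 1) = -819/(-46) = -819*(-1)/46 = -39*(-21/46) = 819/46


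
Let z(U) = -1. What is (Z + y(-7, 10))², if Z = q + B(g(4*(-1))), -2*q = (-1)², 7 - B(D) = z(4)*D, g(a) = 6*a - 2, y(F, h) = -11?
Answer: 3721/4 ≈ 930.25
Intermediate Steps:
g(a) = -2 + 6*a
B(D) = 7 + D (B(D) = 7 - (-1)*D = 7 + D)
q = -½ (q = -½*(-1)² = -½*1 = -½ ≈ -0.50000)
Z = -39/2 (Z = -½ + (7 + (-2 + 6*(4*(-1)))) = -½ + (7 + (-2 + 6*(-4))) = -½ + (7 + (-2 - 24)) = -½ + (7 - 26) = -½ - 19 = -39/2 ≈ -19.500)
(Z + y(-7, 10))² = (-39/2 - 11)² = (-61/2)² = 3721/4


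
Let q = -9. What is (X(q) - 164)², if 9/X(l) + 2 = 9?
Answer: 1297321/49 ≈ 26476.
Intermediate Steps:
X(l) = 9/7 (X(l) = 9/(-2 + 9) = 9/7)
(X(q) - 164)² = (9/7 - 164)² = (-1139/7)² = 1297321/49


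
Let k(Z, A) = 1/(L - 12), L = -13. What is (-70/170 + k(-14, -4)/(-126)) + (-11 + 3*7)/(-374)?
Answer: -258113/589050 ≈ -0.43819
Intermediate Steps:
k(Z, A) = -1/25 (k(Z, A) = 1/(-13 - 12) = 1/(-25) = -1/25)
(-70/170 + k(-14, -4)/(-126)) + (-11 + 3*7)/(-374) = (-70/170 - 1/25/(-126)) + (-11 + 3*7)/(-374) = (-70*1/170 - 1/25*(-1/126)) + (-11 + 21)*(-1/374) = (-7/17 + 1/3150) + 10*(-1/374) = -22033/53550 - 5/187 = -258113/589050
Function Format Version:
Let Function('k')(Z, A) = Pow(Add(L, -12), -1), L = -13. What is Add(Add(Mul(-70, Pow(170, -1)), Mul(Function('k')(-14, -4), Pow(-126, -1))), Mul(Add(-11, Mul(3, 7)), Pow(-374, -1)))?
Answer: Rational(-258113, 589050) ≈ -0.43819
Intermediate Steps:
Function('k')(Z, A) = Rational(-1, 25) (Function('k')(Z, A) = Pow(Add(-13, -12), -1) = Pow(-25, -1) = Rational(-1, 25))
Add(Add(Mul(-70, Pow(170, -1)), Mul(Function('k')(-14, -4), Pow(-126, -1))), Mul(Add(-11, Mul(3, 7)), Pow(-374, -1))) = Add(Add(Mul(-70, Pow(170, -1)), Mul(Rational(-1, 25), Pow(-126, -1))), Mul(Add(-11, Mul(3, 7)), Pow(-374, -1))) = Add(Add(Mul(-70, Rational(1, 170)), Mul(Rational(-1, 25), Rational(-1, 126))), Mul(Add(-11, 21), Rational(-1, 374))) = Add(Add(Rational(-7, 17), Rational(1, 3150)), Mul(10, Rational(-1, 374))) = Add(Rational(-22033, 53550), Rational(-5, 187)) = Rational(-258113, 589050)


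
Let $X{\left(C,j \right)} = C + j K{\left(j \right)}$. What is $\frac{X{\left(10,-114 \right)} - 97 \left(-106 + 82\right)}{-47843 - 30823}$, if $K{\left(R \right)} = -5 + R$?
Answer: $- \frac{1136}{5619} \approx -0.20217$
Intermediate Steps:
$X{\left(C,j \right)} = C + j \left(-5 + j\right)$
$\frac{X{\left(10,-114 \right)} - 97 \left(-106 + 82\right)}{-47843 - 30823} = \frac{\left(10 - 114 \left(-5 - 114\right)\right) - 97 \left(-106 + 82\right)}{-47843 - 30823} = \frac{\left(10 - -13566\right) - -2328}{-78666} = \left(\left(10 + 13566\right) + 2328\right) \left(- \frac{1}{78666}\right) = \left(13576 + 2328\right) \left(- \frac{1}{78666}\right) = 15904 \left(- \frac{1}{78666}\right) = - \frac{1136}{5619}$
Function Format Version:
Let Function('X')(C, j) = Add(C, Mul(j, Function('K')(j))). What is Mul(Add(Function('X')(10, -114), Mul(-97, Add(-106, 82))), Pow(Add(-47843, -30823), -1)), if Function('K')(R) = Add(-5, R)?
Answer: Rational(-1136, 5619) ≈ -0.20217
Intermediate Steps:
Function('X')(C, j) = Add(C, Mul(j, Add(-5, j)))
Mul(Add(Function('X')(10, -114), Mul(-97, Add(-106, 82))), Pow(Add(-47843, -30823), -1)) = Mul(Add(Add(10, Mul(-114, Add(-5, -114))), Mul(-97, Add(-106, 82))), Pow(Add(-47843, -30823), -1)) = Mul(Add(Add(10, Mul(-114, -119)), Mul(-97, -24)), Pow(-78666, -1)) = Mul(Add(Add(10, 13566), 2328), Rational(-1, 78666)) = Mul(Add(13576, 2328), Rational(-1, 78666)) = Mul(15904, Rational(-1, 78666)) = Rational(-1136, 5619)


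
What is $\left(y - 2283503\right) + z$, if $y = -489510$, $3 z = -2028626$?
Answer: $- \frac{10347665}{3} \approx -3.4492 \cdot 10^{6}$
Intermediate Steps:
$z = - \frac{2028626}{3}$ ($z = \frac{1}{3} \left(-2028626\right) = - \frac{2028626}{3} \approx -6.7621 \cdot 10^{5}$)
$\left(y - 2283503\right) + z = \left(-489510 - 2283503\right) - \frac{2028626}{3} = -2773013 - \frac{2028626}{3} = - \frac{10347665}{3}$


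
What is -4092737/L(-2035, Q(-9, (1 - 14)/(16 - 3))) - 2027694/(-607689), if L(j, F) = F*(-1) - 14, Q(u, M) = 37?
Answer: 276357185243/3443571 ≈ 80253.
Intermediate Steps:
L(j, F) = -14 - F (L(j, F) = -F - 14 = -14 - F)
-4092737/L(-2035, Q(-9, (1 - 14)/(16 - 3))) - 2027694/(-607689) = -4092737/(-14 - 1*37) - 2027694/(-607689) = -4092737/(-14 - 37) - 2027694*(-1/607689) = -4092737/(-51) + 675898/202563 = -4092737*(-1/51) + 675898/202563 = 4092737/51 + 675898/202563 = 276357185243/3443571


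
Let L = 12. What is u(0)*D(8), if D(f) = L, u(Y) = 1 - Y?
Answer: 12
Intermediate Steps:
D(f) = 12
u(0)*D(8) = (1 - 1*0)*12 = (1 + 0)*12 = 1*12 = 12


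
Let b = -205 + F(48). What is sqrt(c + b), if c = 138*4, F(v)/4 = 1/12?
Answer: sqrt(3126)/3 ≈ 18.637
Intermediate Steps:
F(v) = 1/3 (F(v) = 4/12 = 4*(1/12) = 1/3)
b = -614/3 (b = -205 + 1/3 = -614/3 ≈ -204.67)
c = 552
sqrt(c + b) = sqrt(552 - 614/3) = sqrt(1042/3) = sqrt(3126)/3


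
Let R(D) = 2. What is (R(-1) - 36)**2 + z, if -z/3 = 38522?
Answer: -114410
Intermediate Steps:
z = -115566 (z = -3*38522 = -115566)
(R(-1) - 36)**2 + z = (2 - 36)**2 - 115566 = (-34)**2 - 115566 = 1156 - 115566 = -114410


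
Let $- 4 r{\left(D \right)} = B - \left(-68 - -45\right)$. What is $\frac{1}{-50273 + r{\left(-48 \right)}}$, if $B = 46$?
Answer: $- \frac{4}{201161} \approx -1.9885 \cdot 10^{-5}$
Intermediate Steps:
$r{\left(D \right)} = - \frac{69}{4}$ ($r{\left(D \right)} = - \frac{46 - \left(-68 - -45\right)}{4} = - \frac{46 - \left(-68 + 45\right)}{4} = - \frac{46 - -23}{4} = - \frac{46 + 23}{4} = \left(- \frac{1}{4}\right) 69 = - \frac{69}{4}$)
$\frac{1}{-50273 + r{\left(-48 \right)}} = \frac{1}{-50273 - \frac{69}{4}} = \frac{1}{- \frac{201161}{4}} = - \frac{4}{201161}$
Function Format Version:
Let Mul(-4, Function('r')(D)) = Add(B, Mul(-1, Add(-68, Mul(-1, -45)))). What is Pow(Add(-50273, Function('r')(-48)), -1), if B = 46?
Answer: Rational(-4, 201161) ≈ -1.9885e-5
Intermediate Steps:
Function('r')(D) = Rational(-69, 4) (Function('r')(D) = Mul(Rational(-1, 4), Add(46, Mul(-1, Add(-68, Mul(-1, -45))))) = Mul(Rational(-1, 4), Add(46, Mul(-1, Add(-68, 45)))) = Mul(Rational(-1, 4), Add(46, Mul(-1, -23))) = Mul(Rational(-1, 4), Add(46, 23)) = Mul(Rational(-1, 4), 69) = Rational(-69, 4))
Pow(Add(-50273, Function('r')(-48)), -1) = Pow(Add(-50273, Rational(-69, 4)), -1) = Pow(Rational(-201161, 4), -1) = Rational(-4, 201161)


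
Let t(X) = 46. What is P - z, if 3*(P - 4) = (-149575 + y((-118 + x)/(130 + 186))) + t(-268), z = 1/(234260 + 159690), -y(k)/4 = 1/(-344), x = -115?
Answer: -1266397677802/25409775 ≈ -49839.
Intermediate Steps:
y(k) = 1/86 (y(k) = -4/(-344) = -4*(-1/344) = 1/86)
z = 1/393950 ≈ 2.5384e-6
P = -12858461/258 (P = 4 + ((-149575 + 1/86) + 46)/3 = 4 + (-12863449/86 + 46)/3 = 4 + (⅓)*(-12859493/86) = 4 - 12859493/258 = -12858461/258 ≈ -49839.)
P - z = -12858461/258 - 1*1/393950 = -12858461/258 - 1/393950 = -1266397677802/25409775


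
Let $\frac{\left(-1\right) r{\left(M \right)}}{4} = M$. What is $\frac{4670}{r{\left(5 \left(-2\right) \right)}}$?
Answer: $\frac{467}{4} \approx 116.75$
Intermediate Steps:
$r{\left(M \right)} = - 4 M$
$\frac{4670}{r{\left(5 \left(-2\right) \right)}} = \frac{4670}{\left(-4\right) 5 \left(-2\right)} = \frac{4670}{\left(-4\right) \left(-10\right)} = \frac{4670}{40} = 4670 \cdot \frac{1}{40} = \frac{467}{4}$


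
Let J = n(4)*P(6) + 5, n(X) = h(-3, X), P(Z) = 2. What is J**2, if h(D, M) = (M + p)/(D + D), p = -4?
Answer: 25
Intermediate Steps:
h(D, M) = (-4 + M)/(2*D) (h(D, M) = (M - 4)/(D + D) = (-4 + M)/((2*D)) = (-4 + M)*(1/(2*D)) = (-4 + M)/(2*D))
n(X) = 2/3 - X/6 (n(X) = (1/2)*(-4 + X)/(-3) = (1/2)*(-1/3)*(-4 + X) = 2/3 - X/6)
J = 5 (J = (2/3 - 1/6*4)*2 + 5 = (2/3 - 2/3)*2 + 5 = 0*2 + 5 = 0 + 5 = 5)
J**2 = 5**2 = 25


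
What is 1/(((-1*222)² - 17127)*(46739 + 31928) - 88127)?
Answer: 1/2529606592 ≈ 3.9532e-10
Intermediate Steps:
1/(((-1*222)² - 17127)*(46739 + 31928) - 88127) = 1/(((-222)² - 17127)*78667 - 88127) = 1/((49284 - 17127)*78667 - 88127) = 1/(32157*78667 - 88127) = 1/(2529694719 - 88127) = 1/2529606592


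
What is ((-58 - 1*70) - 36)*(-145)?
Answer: 23780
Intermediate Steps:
((-58 - 1*70) - 36)*(-145) = ((-58 - 70) - 36)*(-145) = (-128 - 36)*(-145) = -164*(-145) = 23780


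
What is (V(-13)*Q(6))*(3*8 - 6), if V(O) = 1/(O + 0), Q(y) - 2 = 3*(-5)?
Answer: 18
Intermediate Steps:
Q(y) = -13 (Q(y) = 2 + 3*(-5) = 2 - 15 = -13)
V(O) = 1/O
(V(-13)*Q(6))*(3*8 - 6) = (-13/(-13))*(3*8 - 6) = (-1/13*(-13))*(24 - 6) = 1*18 = 18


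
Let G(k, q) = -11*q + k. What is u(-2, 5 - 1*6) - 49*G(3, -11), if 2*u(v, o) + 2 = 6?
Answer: -6074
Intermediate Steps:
G(k, q) = k - 11*q
u(v, o) = 2 (u(v, o) = -1 + (½)*6 = -1 + 3 = 2)
u(-2, 5 - 1*6) - 49*G(3, -11) = 2 - 49*(3 - 11*(-11)) = 2 - 49*(3 + 121) = 2 - 49*124 = 2 - 6076 = -6074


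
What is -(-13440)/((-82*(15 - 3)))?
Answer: -560/41 ≈ -13.659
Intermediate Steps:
-(-13440)/((-82*(15 - 3))) = -(-13440)/((-82*12)) = -(-13440)/(-984) = -(-13440)*(-1)/984 = -28*20/41 = -560/41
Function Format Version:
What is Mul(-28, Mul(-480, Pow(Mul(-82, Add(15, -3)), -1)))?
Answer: Rational(-560, 41) ≈ -13.659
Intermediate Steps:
Mul(-28, Mul(-480, Pow(Mul(-82, Add(15, -3)), -1))) = Mul(-28, Mul(-480, Pow(Mul(-82, 12), -1))) = Mul(-28, Mul(-480, Pow(-984, -1))) = Mul(-28, Mul(-480, Rational(-1, 984))) = Mul(-28, Rational(20, 41)) = Rational(-560, 41)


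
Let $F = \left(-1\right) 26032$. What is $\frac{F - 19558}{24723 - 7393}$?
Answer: $- \frac{4559}{1733} \approx -2.6307$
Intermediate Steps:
$F = -26032$
$\frac{F - 19558}{24723 - 7393} = \frac{-26032 - 19558}{24723 - 7393} = - \frac{45590}{17330} = \left(-45590\right) \frac{1}{17330} = - \frac{4559}{1733}$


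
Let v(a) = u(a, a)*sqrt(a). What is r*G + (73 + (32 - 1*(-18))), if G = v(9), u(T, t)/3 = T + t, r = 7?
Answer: 1257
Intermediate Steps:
u(T, t) = 3*T + 3*t (u(T, t) = 3*(T + t) = 3*T + 3*t)
v(a) = 6*a**(3/2) (v(a) = (3*a + 3*a)*sqrt(a) = (6*a)*sqrt(a) = 6*a**(3/2))
G = 162 (G = 6*9**(3/2) = 6*27 = 162)
r*G + (73 + (32 - 1*(-18))) = 7*162 + (73 + (32 - 1*(-18))) = 1134 + (73 + (32 + 18)) = 1134 + (73 + 50) = 1134 + 123 = 1257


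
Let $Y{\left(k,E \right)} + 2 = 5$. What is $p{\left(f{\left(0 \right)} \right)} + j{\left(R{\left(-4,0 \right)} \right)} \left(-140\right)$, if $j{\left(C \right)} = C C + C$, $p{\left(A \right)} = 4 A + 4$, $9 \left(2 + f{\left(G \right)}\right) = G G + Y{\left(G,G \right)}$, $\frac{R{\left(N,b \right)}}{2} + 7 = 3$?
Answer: $- \frac{23528}{3} \approx -7842.7$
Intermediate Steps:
$Y{\left(k,E \right)} = 3$ ($Y{\left(k,E \right)} = -2 + 5 = 3$)
$R{\left(N,b \right)} = -8$ ($R{\left(N,b \right)} = -14 + 2 \cdot 3 = -14 + 6 = -8$)
$f{\left(G \right)} = - \frac{5}{3} + \frac{G^{2}}{9}$ ($f{\left(G \right)} = -2 + \frac{G G + 3}{9} = -2 + \frac{G^{2} + 3}{9} = -2 + \frac{3 + G^{2}}{9} = -2 + \left(\frac{1}{3} + \frac{G^{2}}{9}\right) = - \frac{5}{3} + \frac{G^{2}}{9}$)
$p{\left(A \right)} = 4 + 4 A$
$j{\left(C \right)} = C + C^{2}$ ($j{\left(C \right)} = C^{2} + C = C + C^{2}$)
$p{\left(f{\left(0 \right)} \right)} + j{\left(R{\left(-4,0 \right)} \right)} \left(-140\right) = \left(4 + 4 \left(- \frac{5}{3} + \frac{0^{2}}{9}\right)\right) + - 8 \left(1 - 8\right) \left(-140\right) = \left(4 + 4 \left(- \frac{5}{3} + \frac{1}{9} \cdot 0\right)\right) + \left(-8\right) \left(-7\right) \left(-140\right) = \left(4 + 4 \left(- \frac{5}{3} + 0\right)\right) + 56 \left(-140\right) = \left(4 + 4 \left(- \frac{5}{3}\right)\right) - 7840 = \left(4 - \frac{20}{3}\right) - 7840 = - \frac{8}{3} - 7840 = - \frac{23528}{3}$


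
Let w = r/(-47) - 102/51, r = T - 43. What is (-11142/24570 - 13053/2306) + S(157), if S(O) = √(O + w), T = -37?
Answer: -19244759/3147690 + √346155/47 ≈ 6.4041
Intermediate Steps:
r = -80 (r = -37 - 43 = -80)
w = -14/47 (w = -80/(-47) - 102/51 = -80*(-1/47) - 102*1/51 = 80/47 - 2 = -14/47 ≈ -0.29787)
S(O) = √(-14/47 + O) (S(O) = √(O - 14/47) = √(-14/47 + O))
(-11142/24570 - 13053/2306) + S(157) = (-11142/24570 - 13053/2306) + √(-658 + 2209*157)/47 = (-11142*1/24570 - 13053*1/2306) + √(-658 + 346813)/47 = (-619/1365 - 13053/2306) + √346155/47 = -19244759/3147690 + √346155/47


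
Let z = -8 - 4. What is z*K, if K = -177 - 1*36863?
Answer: 444480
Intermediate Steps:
z = -12
K = -37040 (K = -177 - 36863 = -37040)
z*K = -12*(-37040) = 444480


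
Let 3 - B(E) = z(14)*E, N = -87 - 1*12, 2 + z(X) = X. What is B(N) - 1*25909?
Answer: -24718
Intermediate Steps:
z(X) = -2 + X
N = -99 (N = -87 - 12 = -99)
B(E) = 3 - 12*E (B(E) = 3 - (-2 + 14)*E = 3 - 12*E)
B(N) - 1*25909 = (3 - 12*(-99)) - 1*25909 = (3 + 1188) - 25909 = 1191 - 25909 = -24718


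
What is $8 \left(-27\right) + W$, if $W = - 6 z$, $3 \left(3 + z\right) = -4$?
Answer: $-190$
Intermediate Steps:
$z = - \frac{13}{3}$ ($z = -3 + \frac{1}{3} \left(-4\right) = -3 - \frac{4}{3} = - \frac{13}{3} \approx -4.3333$)
$W = 26$ ($W = \left(-6\right) \left(- \frac{13}{3}\right) = 26$)
$8 \left(-27\right) + W = 8 \left(-27\right) + 26 = -216 + 26 = -190$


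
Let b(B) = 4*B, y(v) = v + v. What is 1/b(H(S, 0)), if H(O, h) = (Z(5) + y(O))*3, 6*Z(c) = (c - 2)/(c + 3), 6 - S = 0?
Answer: 4/579 ≈ 0.0069085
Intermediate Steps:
S = 6 (S = 6 - 1*0 = 6 + 0 = 6)
Z(c) = (-2 + c)/(6*(3 + c)) (Z(c) = ((c - 2)/(c + 3))/6 = ((-2 + c)/(3 + c))/6 = (-2 + c)/(6*(3 + c)))
y(v) = 2*v
H(O, h) = 3/16 + 6*O (H(O, h) = ((-2 + 5)/(6*(3 + 5)) + 2*O)*3 = ((1/6)*3/8 + 2*O)*3 = ((1/6)*(1/8)*3 + 2*O)*3 = (1/16 + 2*O)*3 = 3/16 + 6*O)
1/b(H(S, 0)) = 1/(4*(3/16 + 6*6)) = 1/(4*(3/16 + 36)) = 1/(4*(579/16)) = 1/(579/4) = 4/579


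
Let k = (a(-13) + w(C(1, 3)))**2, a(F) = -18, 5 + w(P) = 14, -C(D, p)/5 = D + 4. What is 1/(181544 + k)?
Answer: 1/181625 ≈ 5.5058e-6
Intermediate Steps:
C(D, p) = -20 - 5*D (C(D, p) = -5*(D + 4) = -5*(4 + D) = -20 - 5*D)
w(P) = 9 (w(P) = -5 + 14 = 9)
k = 81 (k = (-18 + 9)**2 = (-9)**2 = 81)
1/(181544 + k) = 1/(181544 + 81) = 1/181625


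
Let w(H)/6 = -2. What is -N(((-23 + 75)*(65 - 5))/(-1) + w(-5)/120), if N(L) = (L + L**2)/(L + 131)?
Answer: 973190391/298910 ≈ 3255.8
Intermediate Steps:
w(H) = -12 (w(H) = 6*(-2) = -12)
N(L) = (L + L**2)/(131 + L)
-N(((-23 + 75)*(65 - 5))/(-1) + w(-5)/120) = -(((-23 + 75)*(65 - 5))/(-1) - 12/120)*(1 + (((-23 + 75)*(65 - 5))/(-1) - 12/120))/(131 + (((-23 + 75)*(65 - 5))/(-1) - 12/120)) = -((52*60)*(-1) - 12*1/120)*(1 + ((52*60)*(-1) - 12*1/120))/(131 + ((52*60)*(-1) - 12*1/120)) = -(3120*(-1) - 1/10)*(1 + (3120*(-1) - 1/10))/(131 + (3120*(-1) - 1/10)) = -(-3120 - 1/10)*(1 + (-3120 - 1/10))/(131 + (-3120 - 1/10)) = -(-31201)*(1 - 31201/10)/(10*(131 - 31201/10)) = -(-31201)*(-31191)/(10*(-29891/10)*10) = -(-31201)*(-10)*(-31191)/(10*29891*10) = -1*(-973190391/298910) = 973190391/298910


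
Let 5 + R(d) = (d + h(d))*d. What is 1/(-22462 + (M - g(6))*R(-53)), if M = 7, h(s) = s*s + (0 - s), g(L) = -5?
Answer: -1/1809046 ≈ -5.5278e-7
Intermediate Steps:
h(s) = s² - s
R(d) = -5 + d*(d + d*(-1 + d)) (R(d) = -5 + (d + d*(-1 + d))*d = -5 + d*(d + d*(-1 + d)))
1/(-22462 + (M - g(6))*R(-53)) = 1/(-22462 + (7 - 1*(-5))*(-5 + (-53)³)) = 1/(-22462 + (7 + 5)*(-5 - 148877)) = 1/(-22462 + 12*(-148882)) = 1/(-22462 - 1786584) = 1/(-1809046) = -1/1809046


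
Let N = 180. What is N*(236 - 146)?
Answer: 16200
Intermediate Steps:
N*(236 - 146) = 180*(236 - 146) = 180*90 = 16200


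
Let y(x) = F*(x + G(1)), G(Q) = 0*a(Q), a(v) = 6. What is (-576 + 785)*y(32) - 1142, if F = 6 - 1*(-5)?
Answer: 72426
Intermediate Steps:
F = 11 (F = 6 + 5 = 11)
G(Q) = 0 (G(Q) = 0*6 = 0)
y(x) = 11*x (y(x) = 11*(x + 0) = 11*x)
(-576 + 785)*y(32) - 1142 = (-576 + 785)*(11*32) - 1142 = 209*352 - 1142 = 73568 - 1142 = 72426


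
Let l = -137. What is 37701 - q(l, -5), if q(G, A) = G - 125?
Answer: 37963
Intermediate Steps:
q(G, A) = -125 + G
37701 - q(l, -5) = 37701 - (-125 - 137) = 37701 - 1*(-262) = 37701 + 262 = 37963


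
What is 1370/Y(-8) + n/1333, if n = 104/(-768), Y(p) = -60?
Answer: -973983/42656 ≈ -22.833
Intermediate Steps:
n = -13/96 (n = 104*(-1/768) = -13/96 ≈ -0.13542)
1370/Y(-8) + n/1333 = 1370/(-60) - 13/96/1333 = 1370*(-1/60) - 13/96*1/1333 = -137/6 - 13/127968 = -973983/42656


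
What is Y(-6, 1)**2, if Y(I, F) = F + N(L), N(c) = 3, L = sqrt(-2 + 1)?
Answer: 16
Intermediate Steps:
L = I (L = sqrt(-1) = I ≈ 1.0*I)
Y(I, F) = 3 + F (Y(I, F) = F + 3 = 3 + F)
Y(-6, 1)**2 = (3 + 1)**2 = 4**2 = 16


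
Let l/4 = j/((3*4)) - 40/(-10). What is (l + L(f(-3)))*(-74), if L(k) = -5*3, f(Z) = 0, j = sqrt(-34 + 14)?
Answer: -74 - 148*I*sqrt(5)/3 ≈ -74.0 - 110.31*I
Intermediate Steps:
j = 2*I*sqrt(5) (j = sqrt(-20) = 2*I*sqrt(5) ≈ 4.4721*I)
L(k) = -15
l = 16 + 2*I*sqrt(5)/3 (l = 4*((2*I*sqrt(5))/((3*4)) - 40/(-10)) = 4*((2*I*sqrt(5))/12 - 40*(-1/10)) = 4*((2*I*sqrt(5))*(1/12) + 4) = 4*(I*sqrt(5)/6 + 4) = 4*(4 + I*sqrt(5)/6) = 16 + 2*I*sqrt(5)/3 ≈ 16.0 + 1.4907*I)
(l + L(f(-3)))*(-74) = ((16 + 2*I*sqrt(5)/3) - 15)*(-74) = (1 + 2*I*sqrt(5)/3)*(-74) = -74 - 148*I*sqrt(5)/3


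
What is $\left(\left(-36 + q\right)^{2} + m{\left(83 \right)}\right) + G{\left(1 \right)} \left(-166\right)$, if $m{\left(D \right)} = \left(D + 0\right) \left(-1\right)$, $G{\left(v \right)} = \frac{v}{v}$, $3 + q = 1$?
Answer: $1195$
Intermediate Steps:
$q = -2$ ($q = -3 + 1 = -2$)
$G{\left(v \right)} = 1$
$m{\left(D \right)} = - D$ ($m{\left(D \right)} = D \left(-1\right) = - D$)
$\left(\left(-36 + q\right)^{2} + m{\left(83 \right)}\right) + G{\left(1 \right)} \left(-166\right) = \left(\left(-36 - 2\right)^{2} - 83\right) + 1 \left(-166\right) = \left(\left(-38\right)^{2} - 83\right) - 166 = \left(1444 - 83\right) - 166 = 1361 - 166 = 1195$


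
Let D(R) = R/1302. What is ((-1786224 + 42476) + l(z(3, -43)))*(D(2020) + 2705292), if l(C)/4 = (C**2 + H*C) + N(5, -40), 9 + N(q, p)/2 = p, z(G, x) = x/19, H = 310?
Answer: -370216524087335616/78337 ≈ -4.7259e+12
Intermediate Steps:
z(G, x) = x/19 (z(G, x) = x*(1/19) = x/19)
D(R) = R/1302 (D(R) = R*(1/1302) = R/1302)
N(q, p) = -18 + 2*p
l(C) = -392 + 4*C**2 + 1240*C (l(C) = 4*((C**2 + 310*C) + (-18 + 2*(-40))) = 4*((C**2 + 310*C) + (-18 - 80)) = 4*((C**2 + 310*C) - 98) = 4*(-98 + C**2 + 310*C) = -392 + 4*C**2 + 1240*C)
((-1786224 + 42476) + l(z(3, -43)))*(D(2020) + 2705292) = ((-1786224 + 42476) + (-392 + 4*((1/19)*(-43))**2 + 1240*((1/19)*(-43))))*((1/1302)*2020 + 2705292) = (-1743748 + (-392 + 4*(-43/19)**2 + 1240*(-43/19)))*(1010/651 + 2705292) = (-1743748 + (-392 + 4*(1849/361) - 53320/19))*(1761146102/651) = (-1743748 + (-392 + 7396/361 - 53320/19))*(1761146102/651) = (-1743748 - 1147196/361)*(1761146102/651) = -630640224/361*1761146102/651 = -370216524087335616/78337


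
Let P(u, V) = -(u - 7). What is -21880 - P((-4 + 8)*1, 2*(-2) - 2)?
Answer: -21883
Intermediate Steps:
P(u, V) = 7 - u (P(u, V) = -(-7 + u) = 7 - u)
-21880 - P((-4 + 8)*1, 2*(-2) - 2) = -21880 - (7 - (-4 + 8)) = -21880 - (7 - 4) = -21880 - 1*3 = -21880 - 3 = -21883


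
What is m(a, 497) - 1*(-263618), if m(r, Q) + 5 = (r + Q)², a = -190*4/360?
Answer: 41190769/81 ≈ 5.0853e+5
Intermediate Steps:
a = -19/9 (a = -760*1/360 = -19/9 ≈ -2.1111)
m(r, Q) = -5 + (Q + r)² (m(r, Q) = -5 + (r + Q)² = -5 + (Q + r)²)
m(a, 497) - 1*(-263618) = (-5 + (497 - 19/9)²) - 1*(-263618) = (-5 + (4454/9)²) + 263618 = (-5 + 19838116/81) + 263618 = 19837711/81 + 263618 = 41190769/81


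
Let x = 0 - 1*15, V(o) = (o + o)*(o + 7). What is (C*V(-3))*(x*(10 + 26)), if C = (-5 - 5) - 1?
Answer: -142560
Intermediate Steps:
V(o) = 2*o*(7 + o) (V(o) = (2*o)*(7 + o) = 2*o*(7 + o))
x = -15 (x = 0 - 15 = -15)
C = -11 (C = -10 - 1 = -11)
(C*V(-3))*(x*(10 + 26)) = (-22*(-3)*(7 - 3))*(-15*(10 + 26)) = (-22*(-3)*4)*(-15*36) = -11*(-24)*(-540) = 264*(-540) = -142560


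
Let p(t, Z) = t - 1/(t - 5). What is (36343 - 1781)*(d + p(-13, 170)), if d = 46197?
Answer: 14365919953/9 ≈ 1.5962e+9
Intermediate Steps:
p(t, Z) = t - 1/(-5 + t)
(36343 - 1781)*(d + p(-13, 170)) = (36343 - 1781)*(46197 + (-1 + (-13)**2 - 5*(-13))/(-5 - 13)) = 34562*(46197 + (-1 + 169 + 65)/(-18)) = 34562*(46197 - 1/18*233) = 34562*(46197 - 233/18) = 34562*(831313/18) = 14365919953/9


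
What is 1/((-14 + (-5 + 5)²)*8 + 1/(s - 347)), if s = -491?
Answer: -838/93857 ≈ -0.0089285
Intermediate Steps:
1/((-14 + (-5 + 5)²)*8 + 1/(s - 347)) = 1/((-14 + (-5 + 5)²)*8 + 1/(-491 - 347)) = 1/((-14 + 0²)*8 + 1/(-838)) = 1/((-14 + 0)*8 - 1/838) = 1/(-14*8 - 1/838) = 1/(-112 - 1/838) = 1/(-93857/838) = -838/93857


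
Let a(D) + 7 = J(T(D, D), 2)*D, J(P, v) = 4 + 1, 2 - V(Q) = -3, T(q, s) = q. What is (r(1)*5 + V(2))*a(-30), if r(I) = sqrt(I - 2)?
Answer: -785 - 785*I ≈ -785.0 - 785.0*I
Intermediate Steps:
r(I) = sqrt(-2 + I)
V(Q) = 5 (V(Q) = 2 - 1*(-3) = 2 + 3 = 5)
J(P, v) = 5
a(D) = -7 + 5*D
(r(1)*5 + V(2))*a(-30) = (sqrt(-2 + 1)*5 + 5)*(-7 + 5*(-30)) = (sqrt(-1)*5 + 5)*(-7 - 150) = (I*5 + 5)*(-157) = (5*I + 5)*(-157) = (5 + 5*I)*(-157) = -785 - 785*I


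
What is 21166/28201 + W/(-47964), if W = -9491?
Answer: 1282861715/1352632764 ≈ 0.94842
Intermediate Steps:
21166/28201 + W/(-47964) = 21166/28201 - 9491/(-47964) = 21166*(1/28201) - 9491*(-1/47964) = 21166/28201 + 9491/47964 = 1282861715/1352632764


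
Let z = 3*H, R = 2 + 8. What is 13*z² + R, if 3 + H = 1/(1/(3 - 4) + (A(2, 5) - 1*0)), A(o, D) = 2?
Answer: 478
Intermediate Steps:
H = -2 (H = -3 + 1/(1/(3 - 4) + (2 - 1*0)) = -3 + 1/(1/(-1) + (2 + 0)) = -3 + 1/(-1 + 2) = -3 + 1/1 = -3 + 1 = -2)
R = 10
z = -6 (z = 3*(-2) = -6)
13*z² + R = 13*(-6)² + 10 = 13*36 + 10 = 468 + 10 = 478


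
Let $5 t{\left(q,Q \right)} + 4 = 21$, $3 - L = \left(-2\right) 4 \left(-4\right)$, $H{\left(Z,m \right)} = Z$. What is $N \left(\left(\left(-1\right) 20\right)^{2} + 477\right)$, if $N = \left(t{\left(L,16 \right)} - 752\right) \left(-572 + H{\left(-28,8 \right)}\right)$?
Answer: $393913320$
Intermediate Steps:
$L = -29$ ($L = 3 - \left(-2\right) 4 \left(-4\right) = 3 - \left(-8\right) \left(-4\right) = 3 - 32 = -29$)
$t{\left(q,Q \right)} = \frac{17}{5}$ ($t{\left(q,Q \right)} = - \frac{4}{5} + \frac{1}{5} \cdot 21 = - \frac{4}{5} + \frac{21}{5} = \frac{17}{5}$)
$N = 449160$ ($N = \left(\frac{17}{5} - 752\right) \left(-572 - 28\right) = \left(- \frac{3743}{5}\right) \left(-600\right) = 449160$)
$N \left(\left(\left(-1\right) 20\right)^{2} + 477\right) = 449160 \left(\left(\left(-1\right) 20\right)^{2} + 477\right) = 449160 \left(\left(-20\right)^{2} + 477\right) = 449160 \left(400 + 477\right) = 449160 \cdot 877 = 393913320$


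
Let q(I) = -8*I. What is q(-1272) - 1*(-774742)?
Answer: 784918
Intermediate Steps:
q(-1272) - 1*(-774742) = -8*(-1272) - 1*(-774742) = 10176 + 774742 = 784918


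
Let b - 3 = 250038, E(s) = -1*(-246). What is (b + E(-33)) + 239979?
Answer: 490266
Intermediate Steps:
E(s) = 246
b = 250041 (b = 3 + 250038 = 250041)
(b + E(-33)) + 239979 = (250041 + 246) + 239979 = 250287 + 239979 = 490266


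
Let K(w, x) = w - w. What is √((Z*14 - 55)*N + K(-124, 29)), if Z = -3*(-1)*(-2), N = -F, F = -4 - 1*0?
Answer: 2*I*√139 ≈ 23.58*I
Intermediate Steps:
F = -4 (F = -4 + 0 = -4)
K(w, x) = 0
N = 4 (N = -1*(-4) = 4)
Z = -6 (Z = 3*(-2) = -6)
√((Z*14 - 55)*N + K(-124, 29)) = √((-6*14 - 55)*4 + 0) = √((-84 - 55)*4 + 0) = √(-139*4 + 0) = √(-556 + 0) = √(-556) = 2*I*√139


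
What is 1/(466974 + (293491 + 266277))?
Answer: 1/1026742 ≈ 9.7395e-7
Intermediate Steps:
1/(466974 + (293491 + 266277)) = 1/(466974 + 559768) = 1/1026742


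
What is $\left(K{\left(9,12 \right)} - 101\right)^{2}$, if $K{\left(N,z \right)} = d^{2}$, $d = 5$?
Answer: $5776$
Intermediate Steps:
$K{\left(N,z \right)} = 25$ ($K{\left(N,z \right)} = 5^{2} = 25$)
$\left(K{\left(9,12 \right)} - 101\right)^{2} = \left(25 - 101\right)^{2} = \left(-76\right)^{2} = 5776$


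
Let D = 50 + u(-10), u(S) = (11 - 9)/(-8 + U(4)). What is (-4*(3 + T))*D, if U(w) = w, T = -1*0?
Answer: -594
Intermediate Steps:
T = 0
u(S) = -½ (u(S) = (11 - 9)/(-8 + 4) = 2/(-4) = 2*(-¼) = -½)
D = 99/2 (D = 50 - ½ = 99/2 ≈ 49.500)
(-4*(3 + T))*D = -4*(3 + 0)*(99/2) = -4*3*(99/2) = -12*99/2 = -594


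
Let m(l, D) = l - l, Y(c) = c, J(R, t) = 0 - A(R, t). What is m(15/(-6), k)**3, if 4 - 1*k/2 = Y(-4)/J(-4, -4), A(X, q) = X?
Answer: 0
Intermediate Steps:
J(R, t) = -R (J(R, t) = 0 - R = -R)
k = 10 (k = 8 - (-8)/((-1*(-4))) = 8 - (-8)/4 = 8 - 2*(-1) = 8 + 2 = 10)
m(l, D) = 0
m(15/(-6), k)**3 = 0**3 = 0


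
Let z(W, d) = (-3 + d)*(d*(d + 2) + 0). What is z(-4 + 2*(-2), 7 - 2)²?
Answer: 4900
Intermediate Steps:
z(W, d) = d*(-3 + d)*(2 + d) (z(W, d) = (-3 + d)*(d*(2 + d) + 0) = (-3 + d)*(d*(2 + d)) = d*(-3 + d)*(2 + d))
z(-4 + 2*(-2), 7 - 2)² = ((7 - 2)*(-6 + (7 - 2)² - (7 - 2)))² = (5*(-6 + 5² - 1*5))² = (5*(-6 + 25 - 5))² = (5*14)² = 70² = 4900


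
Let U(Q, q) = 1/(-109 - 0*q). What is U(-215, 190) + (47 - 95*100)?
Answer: -1030378/109 ≈ -9453.0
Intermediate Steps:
U(Q, q) = -1/109 (U(Q, q) = 1/(-109 - 6*0) = 1/(-109 + 0) = 1/(-109) = -1/109)
U(-215, 190) + (47 - 95*100) = -1/109 + (47 - 95*100) = -1/109 + (47 - 9500) = -1/109 - 9453 = -1030378/109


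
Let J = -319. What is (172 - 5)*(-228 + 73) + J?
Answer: -26204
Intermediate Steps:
(172 - 5)*(-228 + 73) + J = (172 - 5)*(-228 + 73) - 319 = 167*(-155) - 319 = -25885 - 319 = -26204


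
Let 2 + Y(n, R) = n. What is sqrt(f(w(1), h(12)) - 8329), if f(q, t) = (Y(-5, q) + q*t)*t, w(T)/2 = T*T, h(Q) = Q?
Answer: 25*I*sqrt(13) ≈ 90.139*I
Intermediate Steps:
Y(n, R) = -2 + n
w(T) = 2*T**2 (w(T) = 2*(T*T) = 2*T**2)
f(q, t) = t*(-7 + q*t) (f(q, t) = ((-2 - 5) + q*t)*t = (-7 + q*t)*t = t*(-7 + q*t))
sqrt(f(w(1), h(12)) - 8329) = sqrt(12*(-7 + (2*1**2)*12) - 8329) = sqrt(12*(-7 + (2*1)*12) - 8329) = sqrt(12*(-7 + 2*12) - 8329) = sqrt(12*(-7 + 24) - 8329) = sqrt(12*17 - 8329) = sqrt(204 - 8329) = sqrt(-8125) = 25*I*sqrt(13)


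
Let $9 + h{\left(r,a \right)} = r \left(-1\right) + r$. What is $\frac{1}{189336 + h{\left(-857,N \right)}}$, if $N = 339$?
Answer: $\frac{1}{189327} \approx 5.2819 \cdot 10^{-6}$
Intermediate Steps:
$h{\left(r,a \right)} = -9$ ($h{\left(r,a \right)} = -9 + \left(r \left(-1\right) + r\right) = -9 + \left(- r + r\right) = -9 + 0 = -9$)
$\frac{1}{189336 + h{\left(-857,N \right)}} = \frac{1}{189336 - 9} = \frac{1}{189327}$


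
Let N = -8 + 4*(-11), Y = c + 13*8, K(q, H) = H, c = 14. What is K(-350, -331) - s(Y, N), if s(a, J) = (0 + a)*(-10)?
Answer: 849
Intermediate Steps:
Y = 118 (Y = 14 + 13*8 = 14 + 104 = 118)
N = -52 (N = -8 - 44 = -52)
s(a, J) = -10*a (s(a, J) = a*(-10) = -10*a)
K(-350, -331) - s(Y, N) = -331 - (-10)*118 = -331 - 1*(-1180) = -331 + 1180 = 849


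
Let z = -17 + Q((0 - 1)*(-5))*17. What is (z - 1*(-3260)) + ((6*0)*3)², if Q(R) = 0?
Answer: 3243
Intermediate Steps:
z = -17 (z = -17 + 0*17 = -17 + 0 = -17)
(z - 1*(-3260)) + ((6*0)*3)² = (-17 - 1*(-3260)) + ((6*0)*3)² = (-17 + 3260) + (0*3)² = 3243 + 0² = 3243 + 0 = 3243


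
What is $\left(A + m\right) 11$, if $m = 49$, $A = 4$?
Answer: $583$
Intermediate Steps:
$\left(A + m\right) 11 = \left(4 + 49\right) 11 = 53 \cdot 11 = 583$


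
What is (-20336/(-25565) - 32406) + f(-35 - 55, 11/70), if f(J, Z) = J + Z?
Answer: -11630302413/357910 ≈ -32495.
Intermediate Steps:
(-20336/(-25565) - 32406) + f(-35 - 55, 11/70) = (-20336/(-25565) - 32406) + ((-35 - 55) + 11/70) = (-20336*(-1/25565) - 32406) + (-90 + 11*(1/70)) = (20336/25565 - 32406) + (-90 + 11/70) = -828439054/25565 - 6289/70 = -11630302413/357910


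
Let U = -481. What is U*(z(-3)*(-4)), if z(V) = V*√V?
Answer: -5772*I*√3 ≈ -9997.4*I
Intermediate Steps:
z(V) = V^(3/2)
U*(z(-3)*(-4)) = -481*(-3)^(3/2)*(-4) = -481*(-3*I*√3)*(-4) = -5772*I*√3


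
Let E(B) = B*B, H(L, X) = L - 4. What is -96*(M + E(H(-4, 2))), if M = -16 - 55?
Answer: 672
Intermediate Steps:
H(L, X) = -4 + L
E(B) = B**2
M = -71
-96*(M + E(H(-4, 2))) = -96*(-71 + (-4 - 4)**2) = -96*(-71 + (-8)**2) = -96*(-71 + 64) = -96*(-7) = 672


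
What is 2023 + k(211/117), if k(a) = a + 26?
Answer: 239944/117 ≈ 2050.8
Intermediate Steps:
k(a) = 26 + a
2023 + k(211/117) = 2023 + (26 + 211/117) = 2023 + 3253/117 = 239944/117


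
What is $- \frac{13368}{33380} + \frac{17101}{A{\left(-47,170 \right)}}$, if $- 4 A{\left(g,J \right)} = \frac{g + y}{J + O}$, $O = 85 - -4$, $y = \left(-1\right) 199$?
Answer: $\frac{73922252644}{1026435} \approx 72019.0$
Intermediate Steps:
$y = -199$
$O = 89$ ($O = 85 + 4 = 89$)
$A{\left(g,J \right)} = - \frac{-199 + g}{4 \left(89 + J\right)}$ ($A{\left(g,J \right)} = - \frac{\left(g - 199\right) \frac{1}{J + 89}}{4} = - \frac{\left(-199 + g\right) \frac{1}{89 + J}}{4} = - \frac{\frac{1}{89 + J} \left(-199 + g\right)}{4} = - \frac{-199 + g}{4 \left(89 + J\right)}$)
$- \frac{13368}{33380} + \frac{17101}{A{\left(-47,170 \right)}} = - \frac{13368}{33380} + \frac{17101}{\frac{1}{4} \frac{1}{89 + 170} \left(199 - -47\right)} = \left(-13368\right) \frac{1}{33380} + \frac{17101}{\frac{1}{4} \cdot \frac{1}{259} \left(199 + 47\right)} = - \frac{3342}{8345} + \frac{17101}{\frac{1}{4} \cdot \frac{1}{259} \cdot 246} = - \frac{3342}{8345} + \frac{17101}{\frac{123}{518}} = - \frac{3342}{8345} + 17101 \cdot \frac{518}{123} = - \frac{3342}{8345} + \frac{8858318}{123} = \frac{73922252644}{1026435}$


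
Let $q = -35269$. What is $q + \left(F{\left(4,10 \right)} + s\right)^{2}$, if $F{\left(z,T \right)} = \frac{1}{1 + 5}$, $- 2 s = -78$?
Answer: $- \frac{1214459}{36} \approx -33735.0$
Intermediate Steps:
$s = 39$ ($s = \left(- \frac{1}{2}\right) \left(-78\right) = 39$)
$F{\left(z,T \right)} = \frac{1}{6}$
$q + \left(F{\left(4,10 \right)} + s\right)^{2} = -35269 + \left(\frac{1}{6} + 39\right)^{2} = -35269 + \left(\frac{235}{6}\right)^{2} = -35269 + \frac{55225}{36} = - \frac{1214459}{36}$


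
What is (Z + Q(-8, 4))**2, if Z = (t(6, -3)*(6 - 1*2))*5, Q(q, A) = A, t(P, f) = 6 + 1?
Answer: 20736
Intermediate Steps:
t(P, f) = 7
Z = 140 (Z = (7*(6 - 1*2))*5 = (7*(6 - 2))*5 = (7*4)*5 = 28*5 = 140)
(Z + Q(-8, 4))**2 = (140 + 4)**2 = 144**2 = 20736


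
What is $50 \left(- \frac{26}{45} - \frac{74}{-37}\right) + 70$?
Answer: $\frac{1270}{9} \approx 141.11$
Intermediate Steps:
$50 \left(- \frac{26}{45} - \frac{74}{-37}\right) + 70 = 50 \left(\left(-26\right) \frac{1}{45} - -2\right) + 70 = 50 \left(- \frac{26}{45} + 2\right) + 70 = 50 \cdot \frac{64}{45} + 70 = \frac{640}{9} + 70 = \frac{1270}{9}$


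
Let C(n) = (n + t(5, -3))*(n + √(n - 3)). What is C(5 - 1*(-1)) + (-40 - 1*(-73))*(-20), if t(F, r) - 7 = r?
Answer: -600 + 10*√3 ≈ -582.68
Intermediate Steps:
t(F, r) = 7 + r
C(n) = (4 + n)*(n + √(-3 + n)) (C(n) = (n + (7 - 3))*(n + √(n - 3)) = (n + 4)*(n + √(-3 + n)) = (4 + n)*(n + √(-3 + n)))
C(5 - 1*(-1)) + (-40 - 1*(-73))*(-20) = ((5 - 1*(-1))² + 4*(5 - 1*(-1)) + 4*√(-3 + (5 - 1*(-1))) + (5 - 1*(-1))*√(-3 + (5 - 1*(-1)))) + (-40 - 1*(-73))*(-20) = ((5 + 1)² + 4*(5 + 1) + 4*√(-3 + (5 + 1)) + (5 + 1)*√(-3 + (5 + 1))) + (-40 + 73)*(-20) = (6² + 4*6 + 4*√(-3 + 6) + 6*√(-3 + 6)) + 33*(-20) = (36 + 24 + 4*√3 + 6*√3) - 660 = (60 + 10*√3) - 660 = -600 + 10*√3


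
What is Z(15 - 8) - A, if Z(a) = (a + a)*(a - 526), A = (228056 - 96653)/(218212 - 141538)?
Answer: -185748229/25558 ≈ -7267.7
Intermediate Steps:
A = 43801/25558 (A = 131403/76674 = 131403*(1/76674) = 43801/25558 ≈ 1.7138)
Z(a) = 2*a*(-526 + a) (Z(a) = (2*a)*(-526 + a) = 2*a*(-526 + a))
Z(15 - 8) - A = 2*(15 - 8)*(-526 + (15 - 8)) - 1*43801/25558 = 2*7*(-526 + 7) - 43801/25558 = 2*7*(-519) - 43801/25558 = -7266 - 43801/25558 = -185748229/25558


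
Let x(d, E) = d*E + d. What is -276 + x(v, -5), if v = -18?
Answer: -204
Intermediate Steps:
x(d, E) = d + E*d (x(d, E) = E*d + d = d + E*d)
-276 + x(v, -5) = -276 - 18*(1 - 5) = -276 - 18*(-4) = -276 + 72 = -204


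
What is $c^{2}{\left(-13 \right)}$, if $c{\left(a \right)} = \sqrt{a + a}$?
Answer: $-26$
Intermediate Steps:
$c{\left(a \right)} = \sqrt{2} \sqrt{a}$ ($c{\left(a \right)} = \sqrt{2 a} = \sqrt{2} \sqrt{a}$)
$c^{2}{\left(-13 \right)} = \left(\sqrt{2} \sqrt{-13}\right)^{2} = \left(\sqrt{2} i \sqrt{13}\right)^{2} = \left(i \sqrt{26}\right)^{2} = -26$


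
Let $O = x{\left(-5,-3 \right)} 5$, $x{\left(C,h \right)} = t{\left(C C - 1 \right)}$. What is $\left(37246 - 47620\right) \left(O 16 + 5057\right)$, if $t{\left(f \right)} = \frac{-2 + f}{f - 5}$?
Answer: $-53422278$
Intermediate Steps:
$t{\left(f \right)} = \frac{-2 + f}{-5 + f}$
$x{\left(C,h \right)} = \frac{-3 + C^{2}}{-6 + C^{2}}$ ($x{\left(C,h \right)} = \frac{-2 + \left(C C - 1\right)}{-5 + \left(C C - 1\right)} = \frac{-2 + \left(C^{2} - 1\right)}{-5 + \left(C^{2} - 1\right)} = \frac{-2 + \left(-1 + C^{2}\right)}{-5 + \left(-1 + C^{2}\right)} = \frac{-3 + C^{2}}{-6 + C^{2}}$)
$O = \frac{110}{19}$ ($O = \frac{-3 + \left(-5\right)^{2}}{-6 + \left(-5\right)^{2}} \cdot 5 = \frac{-3 + 25}{-6 + 25} \cdot 5 = \frac{1}{19} \cdot 22 \cdot 5 = \frac{22}{19} \cdot 5 = \frac{110}{19} \approx 5.7895$)
$\left(37246 - 47620\right) \left(O 16 + 5057\right) = \left(37246 - 47620\right) \left(\frac{110}{19} \cdot 16 + 5057\right) = - 10374 \left(\frac{1760}{19} + 5057\right) = \left(-10374\right) \frac{97843}{19} = -53422278$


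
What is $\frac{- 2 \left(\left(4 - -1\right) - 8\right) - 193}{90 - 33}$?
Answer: $- \frac{187}{57} \approx -3.2807$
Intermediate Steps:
$\frac{- 2 \left(\left(4 - -1\right) - 8\right) - 193}{90 - 33} = \frac{- 2 \left(\left(4 + 1\right) - 8\right) - 193}{57} = \left(- 2 \left(5 - 8\right) - 193\right) \frac{1}{57} = \left(\left(-2\right) \left(-3\right) - 193\right) \frac{1}{57} = \left(6 - 193\right) \frac{1}{57} = \left(-187\right) \frac{1}{57} = - \frac{187}{57}$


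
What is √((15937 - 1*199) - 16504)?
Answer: I*√766 ≈ 27.677*I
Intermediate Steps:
√((15937 - 1*199) - 16504) = √((15937 - 199) - 16504) = √(15738 - 16504) = √(-766) = I*√766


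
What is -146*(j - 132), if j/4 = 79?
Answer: -26864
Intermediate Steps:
j = 316 (j = 4*79 = 316)
-146*(j - 132) = -146*(316 - 132) = -146*184 = -26864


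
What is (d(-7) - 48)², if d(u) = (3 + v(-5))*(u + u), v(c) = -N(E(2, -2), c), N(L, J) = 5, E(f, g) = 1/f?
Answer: 400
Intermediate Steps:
v(c) = -5 (v(c) = -1*5 = -5)
d(u) = -4*u (d(u) = (3 - 5)*(u + u) = -4*u)
(d(-7) - 48)² = (-4*(-7) - 48)² = (28 - 48)² = (-20)² = 400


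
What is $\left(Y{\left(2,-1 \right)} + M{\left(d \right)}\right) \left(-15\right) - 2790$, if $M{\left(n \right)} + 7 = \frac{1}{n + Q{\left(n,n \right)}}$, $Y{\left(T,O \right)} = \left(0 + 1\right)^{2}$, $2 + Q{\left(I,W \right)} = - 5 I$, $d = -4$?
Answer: $- \frac{37815}{14} \approx -2701.1$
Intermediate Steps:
$Q{\left(I,W \right)} = -2 - 5 I$
$Y{\left(T,O \right)} = 1$ ($Y{\left(T,O \right)} = 1^{2} = 1$)
$M{\left(n \right)} = -7 + \frac{1}{-2 - 4 n}$ ($M{\left(n \right)} = -7 + \frac{1}{n - \left(2 + 5 n\right)} = -7 + \frac{1}{-2 - 4 n}$)
$\left(Y{\left(2,-1 \right)} + M{\left(d \right)}\right) \left(-15\right) - 2790 = \left(1 + \frac{-15 - -112}{2 \left(1 + 2 \left(-4\right)\right)}\right) \left(-15\right) - 2790 = \left(1 + \frac{-15 + 112}{2 \left(1 - 8\right)}\right) \left(-15\right) - 2790 = \left(1 + \frac{1}{2} \frac{1}{-7} \cdot 97\right) \left(-15\right) - 2790 = \left(1 + \frac{1}{2} \left(- \frac{1}{7}\right) 97\right) \left(-15\right) - 2790 = \left(1 - \frac{97}{14}\right) \left(-15\right) - 2790 = \left(- \frac{83}{14}\right) \left(-15\right) - 2790 = \frac{1245}{14} - 2790 = - \frac{37815}{14}$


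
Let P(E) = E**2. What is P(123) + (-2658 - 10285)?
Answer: 2186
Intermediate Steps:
P(123) + (-2658 - 10285) = 123**2 + (-2658 - 10285) = 15129 - 12943 = 2186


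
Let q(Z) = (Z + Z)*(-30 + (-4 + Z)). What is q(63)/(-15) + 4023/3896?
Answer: -4725213/19480 ≈ -242.57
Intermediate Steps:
q(Z) = 2*Z*(-34 + Z) (q(Z) = (2*Z)*(-34 + Z) = 2*Z*(-34 + Z))
q(63)/(-15) + 4023/3896 = (2*63*(-34 + 63))/(-15) + 4023/3896 = (2*63*29)*(-1/15) + 4023*(1/3896) = 3654*(-1/15) + 4023/3896 = -1218/5 + 4023/3896 = -4725213/19480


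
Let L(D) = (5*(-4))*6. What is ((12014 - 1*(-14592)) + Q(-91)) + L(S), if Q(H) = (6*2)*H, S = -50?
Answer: 25394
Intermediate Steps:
L(D) = -120 (L(D) = -20*6 = -120)
Q(H) = 12*H
((12014 - 1*(-14592)) + Q(-91)) + L(S) = ((12014 - 1*(-14592)) + 12*(-91)) - 120 = ((12014 + 14592) - 1092) - 120 = (26606 - 1092) - 120 = 25514 - 120 = 25394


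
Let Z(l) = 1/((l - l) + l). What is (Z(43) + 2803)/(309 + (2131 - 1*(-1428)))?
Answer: 60265/83162 ≈ 0.72467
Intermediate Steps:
Z(l) = 1/l (Z(l) = 1/(0 + l) = 1/l)
(Z(43) + 2803)/(309 + (2131 - 1*(-1428))) = (1/43 + 2803)/(309 + (2131 - 1*(-1428))) = (1/43 + 2803)/(309 + (2131 + 1428)) = 120530/(43*(309 + 3559)) = (120530/43)/3868 = (120530/43)*(1/3868) = 60265/83162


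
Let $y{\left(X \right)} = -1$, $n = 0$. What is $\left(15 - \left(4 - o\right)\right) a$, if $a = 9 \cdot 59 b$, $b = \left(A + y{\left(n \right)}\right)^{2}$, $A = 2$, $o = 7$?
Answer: $9558$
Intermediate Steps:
$b = 1$ ($b = \left(2 - 1\right)^{2} = 1^{2} = 1$)
$a = 531$ ($a = 9 \cdot 59 \cdot 1 = 531 \cdot 1 = 531$)
$\left(15 - \left(4 - o\right)\right) a = \left(15 - \left(4 - 7\right)\right) 531 = \left(15 - -3\right) 531 = \left(15 + 3\right) 531 = 18 \cdot 531 = 9558$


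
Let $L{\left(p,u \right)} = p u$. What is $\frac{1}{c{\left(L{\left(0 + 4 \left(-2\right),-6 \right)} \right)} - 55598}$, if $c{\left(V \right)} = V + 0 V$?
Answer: $- \frac{1}{55550} \approx -1.8002 \cdot 10^{-5}$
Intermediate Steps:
$c{\left(V \right)} = V$ ($c{\left(V \right)} = V + 0 = V$)
$\frac{1}{c{\left(L{\left(0 + 4 \left(-2\right),-6 \right)} \right)} - 55598} = \frac{1}{\left(0 + 4 \left(-2\right)\right) \left(-6\right) - 55598} = \frac{1}{\left(0 - 8\right) \left(-6\right) - 55598} = \frac{1}{\left(-8\right) \left(-6\right) - 55598} = \frac{1}{48 - 55598} = \frac{1}{-55550} = - \frac{1}{55550}$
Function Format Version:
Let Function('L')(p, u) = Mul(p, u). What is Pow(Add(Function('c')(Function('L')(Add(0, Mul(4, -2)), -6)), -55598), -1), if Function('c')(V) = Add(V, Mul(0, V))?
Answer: Rational(-1, 55550) ≈ -1.8002e-5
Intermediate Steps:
Function('c')(V) = V (Function('c')(V) = Add(V, 0) = V)
Pow(Add(Function('c')(Function('L')(Add(0, Mul(4, -2)), -6)), -55598), -1) = Pow(Add(Mul(Add(0, Mul(4, -2)), -6), -55598), -1) = Pow(Add(Mul(Add(0, -8), -6), -55598), -1) = Pow(Add(Mul(-8, -6), -55598), -1) = Pow(Add(48, -55598), -1) = Pow(-55550, -1) = Rational(-1, 55550)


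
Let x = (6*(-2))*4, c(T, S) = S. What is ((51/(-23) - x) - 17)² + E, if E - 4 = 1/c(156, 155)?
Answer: 68256329/81995 ≈ 832.45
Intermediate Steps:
x = -48 (x = -12*4 = -48)
E = 621/155 (E = 4 + 1/155 = 621/155 ≈ 4.0065)
((51/(-23) - x) - 17)² + E = ((51/(-23) - 1*(-48)) - 17)² + 621/155 = ((51*(-1/23) + 48) - 17)² + 621/155 = ((-51/23 + 48) - 17)² + 621/155 = (1053/23 - 17)² + 621/155 = (662/23)² + 621/155 = 438244/529 + 621/155 = 68256329/81995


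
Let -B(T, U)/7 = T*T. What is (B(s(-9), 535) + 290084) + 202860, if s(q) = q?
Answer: 492377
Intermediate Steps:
B(T, U) = -7*T**2 (B(T, U) = -7*T*T = -7*T**2)
(B(s(-9), 535) + 290084) + 202860 = (-7*(-9)**2 + 290084) + 202860 = (-7*81 + 290084) + 202860 = (-567 + 290084) + 202860 = 289517 + 202860 = 492377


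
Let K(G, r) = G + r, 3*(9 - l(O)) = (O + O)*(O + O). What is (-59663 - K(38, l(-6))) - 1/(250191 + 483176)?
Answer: -43754141955/733367 ≈ -59662.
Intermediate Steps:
l(O) = 9 - 4*O²/3 (l(O) = 9 - (O + O)*(O + O)/3 = 9 - 2*O*2*O/3 = 9 - 4*O²/3)
(-59663 - K(38, l(-6))) - 1/(250191 + 483176) = (-59663 - (38 + (9 - 4/3*(-6)²))) - 1/(250191 + 483176) = (-59663 - (38 + (9 - 4/3*36))) - 1/733367 = (-59663 - (38 + (9 - 48))) - 1*1/733367 = (-59663 - (38 - 39)) - 1/733367 = (-59663 - 1*(-1)) - 1/733367 = (-59663 + 1) - 1/733367 = -59662 - 1/733367 = -43754141955/733367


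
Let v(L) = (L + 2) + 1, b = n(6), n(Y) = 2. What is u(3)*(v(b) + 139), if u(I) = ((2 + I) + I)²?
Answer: 9216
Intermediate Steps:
b = 2
u(I) = (2 + 2*I)²
v(L) = 3 + L (v(L) = (2 + L) + 1 = 3 + L)
u(3)*(v(b) + 139) = (4*(1 + 3)²)*((3 + 2) + 139) = (4*4²)*(5 + 139) = (4*16)*144 = 64*144 = 9216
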